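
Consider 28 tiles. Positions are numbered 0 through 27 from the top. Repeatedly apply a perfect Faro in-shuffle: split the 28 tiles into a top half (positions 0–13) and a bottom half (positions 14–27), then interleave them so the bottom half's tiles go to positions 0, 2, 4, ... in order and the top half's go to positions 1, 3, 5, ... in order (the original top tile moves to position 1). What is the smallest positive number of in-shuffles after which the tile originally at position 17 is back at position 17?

Follow position 17 under repeated in-shuffles:
17 → 6 → 13 → 27 → 26 → 24 → 20 → 12 → ... → 17 (length 28)
It first returns after 28 in-shuffles.

28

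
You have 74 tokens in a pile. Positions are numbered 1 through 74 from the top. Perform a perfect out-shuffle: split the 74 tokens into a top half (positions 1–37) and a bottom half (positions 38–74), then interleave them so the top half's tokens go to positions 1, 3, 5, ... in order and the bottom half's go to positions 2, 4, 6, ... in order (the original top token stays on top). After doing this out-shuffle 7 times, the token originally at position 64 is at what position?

35

Track the token's position through each out-shuffle:
64 → 54 → 34 → 67 → 60 → 46 → 18 → 35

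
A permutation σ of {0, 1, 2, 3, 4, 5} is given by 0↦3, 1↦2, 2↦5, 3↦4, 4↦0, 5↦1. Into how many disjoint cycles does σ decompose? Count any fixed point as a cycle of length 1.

2

Cycle decomposition: (0 3 4) (1 2 5).
2 cycles.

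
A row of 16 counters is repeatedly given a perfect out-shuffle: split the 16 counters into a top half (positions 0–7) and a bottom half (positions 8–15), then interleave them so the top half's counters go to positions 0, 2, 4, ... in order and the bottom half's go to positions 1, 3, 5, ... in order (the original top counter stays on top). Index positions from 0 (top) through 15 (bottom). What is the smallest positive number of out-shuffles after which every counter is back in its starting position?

The out-shuffle permutes the 16 positions with cycle lengths [1, 1, 2, 4, 4, 4].
Every counter is home exactly when every cycle has completed a whole number of laps, i.e. after lcm(1, 2, 4) = 4 out-shuffles.

4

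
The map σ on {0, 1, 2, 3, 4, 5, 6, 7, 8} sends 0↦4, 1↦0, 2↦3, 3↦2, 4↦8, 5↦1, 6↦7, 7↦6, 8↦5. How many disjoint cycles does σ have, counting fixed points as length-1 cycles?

3

Cycle decomposition: (0 4 8 5 1) (2 3) (6 7).
3 cycles.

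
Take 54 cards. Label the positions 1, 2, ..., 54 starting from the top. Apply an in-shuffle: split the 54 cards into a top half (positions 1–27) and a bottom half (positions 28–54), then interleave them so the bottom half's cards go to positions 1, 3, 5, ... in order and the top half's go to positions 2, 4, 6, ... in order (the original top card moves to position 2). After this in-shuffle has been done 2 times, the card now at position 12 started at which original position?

3

Work backwards from position 12, undoing one in-shuffle at a time:
12 ← 6 ← 3
So the card now at position 12 started at position 3.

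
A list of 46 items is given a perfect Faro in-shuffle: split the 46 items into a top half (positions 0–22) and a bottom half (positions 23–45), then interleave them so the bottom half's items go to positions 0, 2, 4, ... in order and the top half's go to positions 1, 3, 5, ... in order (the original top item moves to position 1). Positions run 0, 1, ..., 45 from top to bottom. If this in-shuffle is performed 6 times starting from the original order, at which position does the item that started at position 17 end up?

Track the item's position through each in-shuffle:
17 → 35 → 24 → 2 → 5 → 11 → 23

23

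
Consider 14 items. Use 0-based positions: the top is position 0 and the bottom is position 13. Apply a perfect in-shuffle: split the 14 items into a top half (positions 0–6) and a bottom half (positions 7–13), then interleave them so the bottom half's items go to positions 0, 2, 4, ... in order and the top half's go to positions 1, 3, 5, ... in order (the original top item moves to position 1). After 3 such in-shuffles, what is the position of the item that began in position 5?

Track the item's position through each in-shuffle:
5 → 11 → 8 → 2

2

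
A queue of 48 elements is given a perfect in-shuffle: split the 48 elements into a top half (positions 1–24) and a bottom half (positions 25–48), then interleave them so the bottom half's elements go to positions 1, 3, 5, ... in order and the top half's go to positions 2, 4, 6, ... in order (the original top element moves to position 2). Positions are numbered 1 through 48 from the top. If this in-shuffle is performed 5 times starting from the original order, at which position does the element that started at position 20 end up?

3

Track the element's position through each in-shuffle:
20 → 40 → 31 → 13 → 26 → 3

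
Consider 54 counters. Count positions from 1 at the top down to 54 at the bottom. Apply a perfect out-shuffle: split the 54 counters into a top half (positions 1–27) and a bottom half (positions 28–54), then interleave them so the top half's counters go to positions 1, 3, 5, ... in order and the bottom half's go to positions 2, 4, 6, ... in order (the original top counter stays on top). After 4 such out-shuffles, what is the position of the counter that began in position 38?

10

Track the counter's position through each out-shuffle:
38 → 22 → 43 → 32 → 10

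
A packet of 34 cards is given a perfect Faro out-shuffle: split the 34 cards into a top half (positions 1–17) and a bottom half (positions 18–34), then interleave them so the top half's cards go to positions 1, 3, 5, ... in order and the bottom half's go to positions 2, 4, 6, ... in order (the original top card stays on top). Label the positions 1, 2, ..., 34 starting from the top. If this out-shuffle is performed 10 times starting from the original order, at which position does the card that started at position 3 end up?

3

Track the card's position through each out-shuffle:
3 → 5 → 9 → 17 → 33 → 32 → 30 → 26 → 18 → 2 → 3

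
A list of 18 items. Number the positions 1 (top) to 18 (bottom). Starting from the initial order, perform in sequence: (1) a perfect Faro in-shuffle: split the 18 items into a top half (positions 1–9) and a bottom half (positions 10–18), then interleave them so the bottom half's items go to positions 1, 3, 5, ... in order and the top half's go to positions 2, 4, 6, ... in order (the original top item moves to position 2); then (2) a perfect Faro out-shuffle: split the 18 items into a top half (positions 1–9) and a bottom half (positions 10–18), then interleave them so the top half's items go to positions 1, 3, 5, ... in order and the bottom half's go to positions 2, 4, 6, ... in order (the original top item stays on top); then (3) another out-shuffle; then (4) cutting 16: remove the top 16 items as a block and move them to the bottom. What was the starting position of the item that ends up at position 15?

Undo the operations in reverse order, starting from position 15:
  undo op 4 (cut 16): 15 ← 13
  undo op 3 (out-shuffle, from top half): 13 ← 7
  undo op 2 (out-shuffle, from top half): 7 ← 4
  undo op 1 (in-shuffle, from top half): 4 ← 2
So the item at position 15 came from original position 2.

2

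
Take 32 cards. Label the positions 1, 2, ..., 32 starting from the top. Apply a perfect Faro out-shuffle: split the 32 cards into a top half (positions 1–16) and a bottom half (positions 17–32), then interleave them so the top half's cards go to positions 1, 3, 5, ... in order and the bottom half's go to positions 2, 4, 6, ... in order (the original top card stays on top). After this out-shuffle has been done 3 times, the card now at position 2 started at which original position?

5

Work backwards from position 2, undoing one out-shuffle at a time:
2 ← 17 ← 9 ← 5
So the card now at position 2 started at position 5.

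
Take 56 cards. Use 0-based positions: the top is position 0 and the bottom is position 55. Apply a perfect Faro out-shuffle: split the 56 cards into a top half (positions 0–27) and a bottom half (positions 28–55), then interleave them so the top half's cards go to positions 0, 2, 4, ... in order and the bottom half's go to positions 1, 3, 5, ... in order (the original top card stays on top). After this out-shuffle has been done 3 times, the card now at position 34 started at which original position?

Work backwards from position 34, undoing one out-shuffle at a time:
34 ← 17 ← 36 ← 18
So the card now at position 34 started at position 18.

18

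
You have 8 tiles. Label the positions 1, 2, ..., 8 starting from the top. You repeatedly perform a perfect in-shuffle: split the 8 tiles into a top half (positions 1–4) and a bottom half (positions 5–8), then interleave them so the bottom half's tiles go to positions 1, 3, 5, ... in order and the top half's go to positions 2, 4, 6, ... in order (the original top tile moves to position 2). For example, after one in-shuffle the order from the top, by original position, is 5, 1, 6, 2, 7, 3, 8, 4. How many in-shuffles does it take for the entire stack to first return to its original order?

The in-shuffle permutes the 8 positions with cycle lengths [2, 6].
Every tile is home exactly when every cycle has completed a whole number of laps, i.e. after lcm(2, 6) = 6 in-shuffles.

6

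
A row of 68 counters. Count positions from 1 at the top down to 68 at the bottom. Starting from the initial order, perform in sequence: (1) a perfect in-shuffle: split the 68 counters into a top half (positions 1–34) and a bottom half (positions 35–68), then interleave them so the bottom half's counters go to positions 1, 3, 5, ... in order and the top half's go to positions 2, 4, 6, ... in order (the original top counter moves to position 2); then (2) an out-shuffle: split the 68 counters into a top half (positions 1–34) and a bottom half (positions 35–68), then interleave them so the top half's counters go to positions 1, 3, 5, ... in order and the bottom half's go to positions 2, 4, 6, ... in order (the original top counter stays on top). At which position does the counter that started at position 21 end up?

Track the counter from position 21 forward through each operation:
  after op 1 (in-shuffle): 21 → 42
  after op 2 (out-shuffle): 42 → 16

16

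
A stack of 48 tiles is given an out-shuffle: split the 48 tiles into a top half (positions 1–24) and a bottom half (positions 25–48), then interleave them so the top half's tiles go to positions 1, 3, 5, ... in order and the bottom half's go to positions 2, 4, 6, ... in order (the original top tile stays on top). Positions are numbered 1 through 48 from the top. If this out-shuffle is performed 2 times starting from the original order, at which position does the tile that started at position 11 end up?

41

Track the tile's position through each out-shuffle:
11 → 21 → 41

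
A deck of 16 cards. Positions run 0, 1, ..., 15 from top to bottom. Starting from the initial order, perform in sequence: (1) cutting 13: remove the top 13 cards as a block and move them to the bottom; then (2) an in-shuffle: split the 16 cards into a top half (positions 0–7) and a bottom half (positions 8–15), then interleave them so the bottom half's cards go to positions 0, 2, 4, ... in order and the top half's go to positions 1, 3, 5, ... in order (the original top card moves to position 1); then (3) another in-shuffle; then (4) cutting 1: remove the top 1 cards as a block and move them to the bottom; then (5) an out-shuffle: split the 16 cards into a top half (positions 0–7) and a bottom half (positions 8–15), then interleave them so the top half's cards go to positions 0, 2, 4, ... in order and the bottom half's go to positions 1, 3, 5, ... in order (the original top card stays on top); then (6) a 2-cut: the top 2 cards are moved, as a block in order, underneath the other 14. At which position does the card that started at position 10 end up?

4

Track the card from position 10 forward through each operation:
  after op 1 (cut 13): 10 → 13
  after op 2 (in-shuffle): 13 → 10
  after op 3 (in-shuffle): 10 → 4
  after op 4 (cut 1): 4 → 3
  after op 5 (out-shuffle): 3 → 6
  after op 6 (cut 2): 6 → 4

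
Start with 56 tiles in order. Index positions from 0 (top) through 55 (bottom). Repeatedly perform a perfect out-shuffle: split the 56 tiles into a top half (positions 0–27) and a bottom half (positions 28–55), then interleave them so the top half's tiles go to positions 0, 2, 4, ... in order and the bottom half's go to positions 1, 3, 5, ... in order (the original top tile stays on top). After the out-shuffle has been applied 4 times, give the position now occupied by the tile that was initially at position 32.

17

Track the tile's position through each out-shuffle:
32 → 9 → 18 → 36 → 17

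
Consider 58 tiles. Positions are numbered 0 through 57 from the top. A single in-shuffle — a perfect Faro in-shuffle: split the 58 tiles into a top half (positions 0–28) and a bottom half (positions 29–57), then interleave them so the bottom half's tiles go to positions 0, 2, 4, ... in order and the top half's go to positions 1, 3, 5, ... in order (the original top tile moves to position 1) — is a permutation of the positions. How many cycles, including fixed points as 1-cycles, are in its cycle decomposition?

1

Trace each unvisited position around until it returns:
(0 1 3 7 15 31 ... len 58)
1 cycle in total.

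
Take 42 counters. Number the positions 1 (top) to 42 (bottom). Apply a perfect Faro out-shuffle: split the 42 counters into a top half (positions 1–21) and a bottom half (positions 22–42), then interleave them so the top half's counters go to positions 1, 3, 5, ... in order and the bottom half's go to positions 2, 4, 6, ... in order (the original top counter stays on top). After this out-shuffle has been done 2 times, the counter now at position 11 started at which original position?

24

Work backwards from position 11, undoing one out-shuffle at a time:
11 ← 6 ← 24
So the counter now at position 11 started at position 24.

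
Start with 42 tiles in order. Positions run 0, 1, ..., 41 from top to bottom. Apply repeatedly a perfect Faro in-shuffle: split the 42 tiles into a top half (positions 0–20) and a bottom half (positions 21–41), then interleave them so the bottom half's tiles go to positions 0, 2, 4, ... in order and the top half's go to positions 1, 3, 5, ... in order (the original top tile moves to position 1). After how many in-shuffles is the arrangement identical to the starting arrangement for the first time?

14

The in-shuffle permutes the 42 positions with cycle lengths [14, 14, 14].
Every tile is home exactly when every cycle has completed a whole number of laps, i.e. after lcm(14) = 14 in-shuffles.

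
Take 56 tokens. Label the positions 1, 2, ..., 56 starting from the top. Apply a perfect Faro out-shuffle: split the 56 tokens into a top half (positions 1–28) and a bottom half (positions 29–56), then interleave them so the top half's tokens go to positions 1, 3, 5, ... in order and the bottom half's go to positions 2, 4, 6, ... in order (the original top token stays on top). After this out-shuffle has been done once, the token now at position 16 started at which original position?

Work backwards from position 16, undoing one out-shuffle at a time:
16 ← 36
So the token now at position 16 started at position 36.

36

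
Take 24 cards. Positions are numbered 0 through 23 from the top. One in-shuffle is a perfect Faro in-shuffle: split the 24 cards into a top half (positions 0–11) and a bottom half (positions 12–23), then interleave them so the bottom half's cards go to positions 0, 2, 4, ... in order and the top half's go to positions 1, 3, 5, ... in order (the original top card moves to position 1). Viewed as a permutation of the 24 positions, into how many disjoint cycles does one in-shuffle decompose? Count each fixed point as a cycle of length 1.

Trace each unvisited position around until it returns:
(0 1 3 7 15 6 ... len 20) (4 9 19 14)
2 cycles in total.

2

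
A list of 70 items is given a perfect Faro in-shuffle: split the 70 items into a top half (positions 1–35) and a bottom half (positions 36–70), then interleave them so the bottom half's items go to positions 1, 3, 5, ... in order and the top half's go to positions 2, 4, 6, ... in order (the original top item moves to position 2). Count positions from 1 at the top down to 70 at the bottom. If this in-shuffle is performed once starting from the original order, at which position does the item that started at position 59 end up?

47

Track the item's position through each in-shuffle:
59 → 47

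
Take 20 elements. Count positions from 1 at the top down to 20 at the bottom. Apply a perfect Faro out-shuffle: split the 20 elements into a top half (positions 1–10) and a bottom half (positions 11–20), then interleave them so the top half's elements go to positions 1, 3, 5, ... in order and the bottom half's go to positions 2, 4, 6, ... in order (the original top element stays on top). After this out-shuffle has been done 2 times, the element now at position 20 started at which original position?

20

Work backwards from position 20, undoing one out-shuffle at a time:
20 ← 20 ← 20
So the element now at position 20 started at position 20.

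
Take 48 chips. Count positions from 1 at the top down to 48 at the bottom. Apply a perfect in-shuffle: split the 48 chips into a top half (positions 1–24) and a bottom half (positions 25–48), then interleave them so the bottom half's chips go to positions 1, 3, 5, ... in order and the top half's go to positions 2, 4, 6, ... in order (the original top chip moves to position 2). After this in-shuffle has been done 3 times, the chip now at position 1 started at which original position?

43

Work backwards from position 1, undoing one in-shuffle at a time:
1 ← 25 ← 37 ← 43
So the chip now at position 1 started at position 43.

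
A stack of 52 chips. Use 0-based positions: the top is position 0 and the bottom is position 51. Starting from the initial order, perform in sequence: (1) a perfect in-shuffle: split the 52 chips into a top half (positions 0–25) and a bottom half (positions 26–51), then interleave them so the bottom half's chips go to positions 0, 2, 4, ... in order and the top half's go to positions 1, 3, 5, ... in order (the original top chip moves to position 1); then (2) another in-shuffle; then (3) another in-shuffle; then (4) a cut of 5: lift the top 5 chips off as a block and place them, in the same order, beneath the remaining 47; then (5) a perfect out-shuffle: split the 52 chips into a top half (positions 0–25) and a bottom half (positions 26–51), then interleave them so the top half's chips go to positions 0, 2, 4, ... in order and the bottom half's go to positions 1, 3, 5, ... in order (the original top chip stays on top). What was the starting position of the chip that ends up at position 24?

Undo the operations in reverse order, starting from position 24:
  undo op 5 (out-shuffle, from top half): 24 ← 12
  undo op 4 (cut 5): 12 ← 17
  undo op 3 (in-shuffle, from top half): 17 ← 8
  undo op 2 (in-shuffle, from bottom half): 8 ← 30
  undo op 1 (in-shuffle, from bottom half): 30 ← 41
So the chip at position 24 came from original position 41.

41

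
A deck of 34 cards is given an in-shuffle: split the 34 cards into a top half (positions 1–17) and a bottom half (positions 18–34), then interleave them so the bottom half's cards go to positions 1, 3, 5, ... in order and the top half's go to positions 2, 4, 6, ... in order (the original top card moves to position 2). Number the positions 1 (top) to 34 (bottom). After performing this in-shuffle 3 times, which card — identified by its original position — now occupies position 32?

Work backwards from position 32, undoing one in-shuffle at a time:
32 ← 16 ← 8 ← 4
So the card now at position 32 started at position 4.

4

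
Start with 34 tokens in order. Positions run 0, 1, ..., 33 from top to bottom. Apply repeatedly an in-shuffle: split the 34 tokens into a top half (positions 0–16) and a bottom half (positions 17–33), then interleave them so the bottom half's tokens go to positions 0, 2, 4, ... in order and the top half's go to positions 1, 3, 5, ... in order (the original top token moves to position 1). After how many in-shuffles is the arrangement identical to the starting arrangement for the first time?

12

The in-shuffle permutes the 34 positions with cycle lengths [3, 3, 4, 12, 12].
Every token is home exactly when every cycle has completed a whole number of laps, i.e. after lcm(3, 4, 12) = 12 in-shuffles.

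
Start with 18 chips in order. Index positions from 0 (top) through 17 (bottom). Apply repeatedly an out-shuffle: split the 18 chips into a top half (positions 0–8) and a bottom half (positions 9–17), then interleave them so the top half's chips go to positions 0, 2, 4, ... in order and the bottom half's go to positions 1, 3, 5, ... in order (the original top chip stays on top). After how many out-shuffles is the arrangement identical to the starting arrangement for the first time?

The out-shuffle permutes the 18 positions with cycle lengths [1, 1, 8, 8].
Every chip is home exactly when every cycle has completed a whole number of laps, i.e. after lcm(1, 8) = 8 out-shuffles.

8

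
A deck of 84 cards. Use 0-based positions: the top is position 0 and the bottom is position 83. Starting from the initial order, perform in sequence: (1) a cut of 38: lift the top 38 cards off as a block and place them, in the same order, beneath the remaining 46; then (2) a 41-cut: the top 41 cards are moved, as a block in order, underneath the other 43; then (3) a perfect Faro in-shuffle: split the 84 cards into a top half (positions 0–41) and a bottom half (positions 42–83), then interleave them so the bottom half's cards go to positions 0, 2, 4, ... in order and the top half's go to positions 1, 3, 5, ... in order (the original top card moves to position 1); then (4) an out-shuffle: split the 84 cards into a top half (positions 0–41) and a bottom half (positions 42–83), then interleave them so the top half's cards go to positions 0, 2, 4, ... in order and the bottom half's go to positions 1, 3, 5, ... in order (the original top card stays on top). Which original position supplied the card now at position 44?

48

Undo the operations in reverse order, starting from position 44:
  undo op 4 (out-shuffle, from top half): 44 ← 22
  undo op 3 (in-shuffle, from bottom half): 22 ← 53
  undo op 2 (cut 41): 53 ← 10
  undo op 1 (cut 38): 10 ← 48
So the card at position 44 came from original position 48.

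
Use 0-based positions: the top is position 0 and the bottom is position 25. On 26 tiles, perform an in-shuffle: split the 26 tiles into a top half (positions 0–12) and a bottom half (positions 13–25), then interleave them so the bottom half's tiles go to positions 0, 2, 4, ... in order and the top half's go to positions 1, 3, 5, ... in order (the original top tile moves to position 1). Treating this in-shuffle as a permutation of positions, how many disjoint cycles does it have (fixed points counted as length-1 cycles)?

Trace each unvisited position around until it returns:
(0 1 3 7 15 4 ... len 18) (2 5 11 23 20 14) (8 17)
3 cycles in total.

3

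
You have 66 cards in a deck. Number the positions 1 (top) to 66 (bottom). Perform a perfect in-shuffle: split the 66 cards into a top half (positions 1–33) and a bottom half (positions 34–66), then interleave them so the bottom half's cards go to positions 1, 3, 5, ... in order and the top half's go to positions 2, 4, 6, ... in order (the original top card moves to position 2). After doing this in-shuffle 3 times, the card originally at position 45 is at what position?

25

Track the card's position through each in-shuffle:
45 → 23 → 46 → 25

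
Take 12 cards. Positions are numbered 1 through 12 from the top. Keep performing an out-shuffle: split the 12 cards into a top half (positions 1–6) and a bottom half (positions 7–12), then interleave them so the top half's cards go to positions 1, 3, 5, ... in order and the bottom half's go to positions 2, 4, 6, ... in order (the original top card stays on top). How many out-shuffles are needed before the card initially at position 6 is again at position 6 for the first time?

Follow position 6 under repeated out-shuffles:
6 → 11 → 10 → 8 → 4 → 7 → 2 → 3 → 5 → 9 → 6
It first returns after 10 out-shuffles.

10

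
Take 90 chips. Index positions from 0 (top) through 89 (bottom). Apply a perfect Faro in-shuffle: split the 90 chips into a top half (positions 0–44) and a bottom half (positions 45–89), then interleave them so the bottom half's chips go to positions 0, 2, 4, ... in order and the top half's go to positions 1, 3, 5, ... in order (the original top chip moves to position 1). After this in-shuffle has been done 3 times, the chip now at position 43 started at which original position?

50

Work backwards from position 43, undoing one in-shuffle at a time:
43 ← 21 ← 10 ← 50
So the chip now at position 43 started at position 50.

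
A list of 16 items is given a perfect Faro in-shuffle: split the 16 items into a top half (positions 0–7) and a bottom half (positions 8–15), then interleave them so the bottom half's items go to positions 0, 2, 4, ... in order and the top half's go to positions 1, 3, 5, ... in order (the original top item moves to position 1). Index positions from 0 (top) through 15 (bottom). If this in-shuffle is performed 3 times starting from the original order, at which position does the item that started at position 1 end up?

15

Track the item's position through each in-shuffle:
1 → 3 → 7 → 15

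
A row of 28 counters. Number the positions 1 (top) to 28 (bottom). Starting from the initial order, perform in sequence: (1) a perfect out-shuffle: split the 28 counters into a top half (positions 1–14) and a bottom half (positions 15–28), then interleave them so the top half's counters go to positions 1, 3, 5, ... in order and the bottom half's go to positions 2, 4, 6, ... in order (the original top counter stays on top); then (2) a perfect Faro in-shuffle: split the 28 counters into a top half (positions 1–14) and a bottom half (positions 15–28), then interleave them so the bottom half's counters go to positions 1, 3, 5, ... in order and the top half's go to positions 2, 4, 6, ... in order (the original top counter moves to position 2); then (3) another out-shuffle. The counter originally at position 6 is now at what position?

16

Track the counter from position 6 forward through each operation:
  after op 1 (out-shuffle): 6 → 11
  after op 2 (in-shuffle): 11 → 22
  after op 3 (out-shuffle): 22 → 16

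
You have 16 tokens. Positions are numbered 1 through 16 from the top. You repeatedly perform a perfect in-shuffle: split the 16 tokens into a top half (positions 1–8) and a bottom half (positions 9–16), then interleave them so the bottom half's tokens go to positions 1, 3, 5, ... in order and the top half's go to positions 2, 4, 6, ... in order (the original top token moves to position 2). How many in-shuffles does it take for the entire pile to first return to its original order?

8

The in-shuffle permutes the 16 positions with cycle lengths [8, 8].
Every token is home exactly when every cycle has completed a whole number of laps, i.e. after lcm(8) = 8 in-shuffles.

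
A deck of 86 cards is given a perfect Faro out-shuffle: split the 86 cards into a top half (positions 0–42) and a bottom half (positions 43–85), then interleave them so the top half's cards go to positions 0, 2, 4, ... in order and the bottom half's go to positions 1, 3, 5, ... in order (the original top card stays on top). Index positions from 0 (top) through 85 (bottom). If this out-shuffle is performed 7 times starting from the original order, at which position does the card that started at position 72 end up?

Track the card's position through each out-shuffle:
72 → 59 → 33 → 66 → 47 → 9 → 18 → 36

36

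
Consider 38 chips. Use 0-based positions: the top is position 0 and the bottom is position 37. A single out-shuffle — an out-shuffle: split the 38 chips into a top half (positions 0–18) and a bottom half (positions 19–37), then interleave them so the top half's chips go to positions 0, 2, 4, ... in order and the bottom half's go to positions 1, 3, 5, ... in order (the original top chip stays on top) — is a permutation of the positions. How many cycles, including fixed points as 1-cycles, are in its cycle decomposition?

Trace each unvisited position around until it returns:
(0) (1 2 4 8 16 32 ... len 36) (37)
3 cycles in total.

3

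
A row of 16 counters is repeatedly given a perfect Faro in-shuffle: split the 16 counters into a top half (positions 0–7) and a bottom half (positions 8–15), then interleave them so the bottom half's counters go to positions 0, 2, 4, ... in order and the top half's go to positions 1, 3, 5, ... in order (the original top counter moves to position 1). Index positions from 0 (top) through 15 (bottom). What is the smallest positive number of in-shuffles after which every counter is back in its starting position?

The in-shuffle permutes the 16 positions with cycle lengths [8, 8].
Every counter is home exactly when every cycle has completed a whole number of laps, i.e. after lcm(8) = 8 in-shuffles.

8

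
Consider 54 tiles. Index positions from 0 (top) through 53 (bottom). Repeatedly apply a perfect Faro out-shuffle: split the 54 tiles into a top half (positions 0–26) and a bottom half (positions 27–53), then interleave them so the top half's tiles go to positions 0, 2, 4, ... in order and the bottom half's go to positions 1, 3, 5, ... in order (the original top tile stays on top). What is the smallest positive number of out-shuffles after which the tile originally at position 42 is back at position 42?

52

Follow position 42 under repeated out-shuffles:
42 → 31 → 9 → 18 → 36 → 19 → 38 → 23 → ... → 42 (length 52)
It first returns after 52 out-shuffles.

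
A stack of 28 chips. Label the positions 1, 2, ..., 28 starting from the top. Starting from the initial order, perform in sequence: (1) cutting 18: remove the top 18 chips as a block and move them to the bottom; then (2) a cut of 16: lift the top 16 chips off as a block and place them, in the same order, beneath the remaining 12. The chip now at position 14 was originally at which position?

20

Undo the operations in reverse order, starting from position 14:
  undo op 2 (cut 16): 14 ← 2
  undo op 1 (cut 18): 2 ← 20
So the chip at position 14 came from original position 20.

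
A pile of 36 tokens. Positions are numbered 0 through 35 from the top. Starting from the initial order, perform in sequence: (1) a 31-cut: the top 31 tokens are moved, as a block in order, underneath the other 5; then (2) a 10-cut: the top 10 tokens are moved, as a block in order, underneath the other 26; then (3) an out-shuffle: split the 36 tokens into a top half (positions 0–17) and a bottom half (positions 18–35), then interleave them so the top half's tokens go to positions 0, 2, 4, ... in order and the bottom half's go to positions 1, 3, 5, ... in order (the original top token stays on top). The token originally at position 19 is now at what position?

Track the token from position 19 forward through each operation:
  after op 1 (cut 31): 19 → 24
  after op 2 (cut 10): 24 → 14
  after op 3 (out-shuffle): 14 → 28

28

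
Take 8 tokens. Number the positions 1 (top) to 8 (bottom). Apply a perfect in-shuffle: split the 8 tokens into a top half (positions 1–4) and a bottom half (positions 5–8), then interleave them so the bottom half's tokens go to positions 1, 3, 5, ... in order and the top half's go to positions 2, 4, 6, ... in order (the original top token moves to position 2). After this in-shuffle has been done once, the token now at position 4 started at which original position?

Work backwards from position 4, undoing one in-shuffle at a time:
4 ← 2
So the token now at position 4 started at position 2.

2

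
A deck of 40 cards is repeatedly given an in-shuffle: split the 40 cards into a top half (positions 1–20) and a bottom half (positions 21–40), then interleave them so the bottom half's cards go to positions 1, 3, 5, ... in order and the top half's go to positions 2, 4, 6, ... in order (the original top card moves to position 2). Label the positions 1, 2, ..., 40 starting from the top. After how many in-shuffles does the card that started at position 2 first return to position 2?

20

Follow position 2 under repeated in-shuffles:
2 → 4 → 8 → 16 → 32 → 23 → 5 → 10 → 20 → 40 → 39 → 37 → 33 → 25 → 9 → 18 → 36 → 31 → 21 → 1 → 2
It first returns after 20 in-shuffles.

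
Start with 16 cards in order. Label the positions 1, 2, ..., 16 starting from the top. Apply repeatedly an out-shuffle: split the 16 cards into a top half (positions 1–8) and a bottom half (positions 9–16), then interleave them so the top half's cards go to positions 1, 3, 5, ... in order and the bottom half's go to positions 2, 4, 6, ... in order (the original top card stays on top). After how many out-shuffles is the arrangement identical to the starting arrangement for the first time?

The out-shuffle permutes the 16 positions with cycle lengths [1, 1, 2, 4, 4, 4].
Every card is home exactly when every cycle has completed a whole number of laps, i.e. after lcm(1, 2, 4) = 4 out-shuffles.

4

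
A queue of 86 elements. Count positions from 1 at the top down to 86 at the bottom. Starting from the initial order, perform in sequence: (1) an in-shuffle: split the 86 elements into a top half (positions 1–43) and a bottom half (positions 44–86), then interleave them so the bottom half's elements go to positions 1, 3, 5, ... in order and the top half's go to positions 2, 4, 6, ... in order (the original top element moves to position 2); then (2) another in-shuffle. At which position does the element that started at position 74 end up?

Track the element from position 74 forward through each operation:
  after op 1 (in-shuffle): 74 → 61
  after op 2 (in-shuffle): 61 → 35

35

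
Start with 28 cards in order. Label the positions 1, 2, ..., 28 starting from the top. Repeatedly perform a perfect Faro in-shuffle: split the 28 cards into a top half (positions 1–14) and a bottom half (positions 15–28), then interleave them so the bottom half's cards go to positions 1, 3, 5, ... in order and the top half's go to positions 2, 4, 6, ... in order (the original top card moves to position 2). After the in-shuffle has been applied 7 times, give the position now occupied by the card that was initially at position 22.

3

Track the card's position through each in-shuffle:
22 → 15 → 1 → 2 → 4 → 8 → 16 → 3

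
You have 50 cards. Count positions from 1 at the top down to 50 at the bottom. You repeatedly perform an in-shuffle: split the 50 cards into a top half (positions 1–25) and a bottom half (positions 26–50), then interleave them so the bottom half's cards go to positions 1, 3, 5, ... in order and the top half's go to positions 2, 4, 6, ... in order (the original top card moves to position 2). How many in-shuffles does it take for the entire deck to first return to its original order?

The in-shuffle permutes the 50 positions with cycle lengths [2, 8, 8, 8, 8, 8, 8].
Every card is home exactly when every cycle has completed a whole number of laps, i.e. after lcm(2, 8) = 8 in-shuffles.

8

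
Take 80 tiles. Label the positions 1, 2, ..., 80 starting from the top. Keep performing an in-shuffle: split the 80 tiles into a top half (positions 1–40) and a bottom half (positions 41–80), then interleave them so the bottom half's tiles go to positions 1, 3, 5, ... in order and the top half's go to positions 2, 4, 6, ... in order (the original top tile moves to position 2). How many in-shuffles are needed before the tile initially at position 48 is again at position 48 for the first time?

18

Follow position 48 under repeated in-shuffles:
48 → 15 → 30 → 60 → 39 → 78 → 75 → 69 → 57 → 33 → 66 → 51 → 21 → 42 → 3 → 6 → 12 → 24 → 48
It first returns after 18 in-shuffles.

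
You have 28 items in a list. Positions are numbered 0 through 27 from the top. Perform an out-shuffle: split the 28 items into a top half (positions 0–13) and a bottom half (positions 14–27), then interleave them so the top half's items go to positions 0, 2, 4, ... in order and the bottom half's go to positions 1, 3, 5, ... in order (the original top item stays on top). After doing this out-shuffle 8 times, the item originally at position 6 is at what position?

Track the item's position through each out-shuffle:
6 → 12 → 24 → 21 → 15 → 3 → 6 → 12 → 24

24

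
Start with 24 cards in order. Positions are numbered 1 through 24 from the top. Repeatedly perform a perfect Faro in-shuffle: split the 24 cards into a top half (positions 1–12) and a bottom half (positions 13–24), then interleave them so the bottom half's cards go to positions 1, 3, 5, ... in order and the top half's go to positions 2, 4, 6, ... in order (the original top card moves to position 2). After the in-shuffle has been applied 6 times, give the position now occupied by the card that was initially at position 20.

Track the card's position through each in-shuffle:
20 → 15 → 5 → 10 → 20 → 15 → 5

5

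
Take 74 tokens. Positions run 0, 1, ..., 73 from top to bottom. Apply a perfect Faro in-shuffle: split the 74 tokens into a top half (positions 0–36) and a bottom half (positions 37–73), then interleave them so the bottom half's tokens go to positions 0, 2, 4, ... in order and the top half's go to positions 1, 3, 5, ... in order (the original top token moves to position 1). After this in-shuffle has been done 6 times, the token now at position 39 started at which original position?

Work backwards from position 39, undoing one in-shuffle at a time:
39 ← 19 ← 9 ← 4 ← 39 ← 19 ← 9
So the token now at position 39 started at position 9.

9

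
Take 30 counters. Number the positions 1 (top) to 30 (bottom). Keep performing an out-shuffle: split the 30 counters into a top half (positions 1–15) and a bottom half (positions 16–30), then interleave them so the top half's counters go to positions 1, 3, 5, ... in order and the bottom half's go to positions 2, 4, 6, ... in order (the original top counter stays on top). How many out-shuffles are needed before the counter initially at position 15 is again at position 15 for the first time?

28

Follow position 15 under repeated out-shuffles:
15 → 29 → 28 → 26 → 22 → 14 → 27 → 24 → ... → 15 (length 28)
It first returns after 28 out-shuffles.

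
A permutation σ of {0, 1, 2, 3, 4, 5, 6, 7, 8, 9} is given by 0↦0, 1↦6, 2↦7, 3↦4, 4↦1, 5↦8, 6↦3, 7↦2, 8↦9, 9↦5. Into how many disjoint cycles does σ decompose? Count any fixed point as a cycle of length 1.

4

Cycle decomposition: (0) (1 6 3 4) (2 7) (5 8 9).
4 cycles.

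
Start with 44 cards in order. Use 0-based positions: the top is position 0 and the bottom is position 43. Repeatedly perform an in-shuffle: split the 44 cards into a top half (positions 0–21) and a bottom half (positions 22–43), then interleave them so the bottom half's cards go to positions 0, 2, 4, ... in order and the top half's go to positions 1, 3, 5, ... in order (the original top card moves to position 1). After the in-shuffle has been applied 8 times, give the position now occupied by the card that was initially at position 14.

Track the card's position through each in-shuffle:
14 → 29 → 14 → 29 → 14 → 29 → 14 → 29 → 14

14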